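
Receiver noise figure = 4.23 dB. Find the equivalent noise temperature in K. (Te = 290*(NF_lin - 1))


NF_lin = 10^(4.23/10) = 2.6485
Te = 290 * (2.6485 - 1) = 478.1 K

478.1 K


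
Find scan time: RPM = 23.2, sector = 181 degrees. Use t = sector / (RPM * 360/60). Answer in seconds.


t = 181 / (23.2 * 360) * 60 = 1.3 s

1.3 s


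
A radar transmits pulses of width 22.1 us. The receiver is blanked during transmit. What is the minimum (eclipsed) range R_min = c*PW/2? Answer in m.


R_min = 3e8 * 22.1e-6 / 2 = 3315.0 m

3315.0 m


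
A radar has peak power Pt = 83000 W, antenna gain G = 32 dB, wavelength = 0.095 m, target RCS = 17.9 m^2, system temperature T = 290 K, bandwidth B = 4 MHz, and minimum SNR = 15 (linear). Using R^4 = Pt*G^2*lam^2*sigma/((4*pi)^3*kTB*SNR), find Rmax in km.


G_lin = 10^(32/10) = 1584.893192
R^4 = 83000 * 1584.893192^2 * 0.095^2 * 17.9 / ((4*pi)^3 * 1.38e-23 * 290 * 4000000.0 * 15)
R^4 = 7.06839e19 m^4
R_max = (7.06839e19)^(1/4) = 91691.7 m = 91.7 km

91.7 km


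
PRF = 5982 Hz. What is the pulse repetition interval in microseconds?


PRI = 1/5982 = 0.0001671682 s = 167.2 us

167.2 us


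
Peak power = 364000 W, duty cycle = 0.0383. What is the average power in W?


P_avg = 364000 * 0.0383 = 13941.2 W

13941.2 W


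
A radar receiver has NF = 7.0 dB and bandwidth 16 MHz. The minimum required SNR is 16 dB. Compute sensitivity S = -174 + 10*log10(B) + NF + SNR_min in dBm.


10*log10(16000000.0) = 72.04
S = -174 + 72.04 + 7.0 + 16 = -79.0 dBm

-79.0 dBm


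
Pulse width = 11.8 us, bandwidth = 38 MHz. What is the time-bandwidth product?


TBP = 11.8 * 38 = 448.4

448.4


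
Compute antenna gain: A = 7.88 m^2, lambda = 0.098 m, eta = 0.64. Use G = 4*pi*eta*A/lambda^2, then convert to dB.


G_linear = 4*pi*0.64*7.88/0.098^2 = 6598.78
G_dB = 10*log10(6598.78) = 38.2 dB

38.2 dB


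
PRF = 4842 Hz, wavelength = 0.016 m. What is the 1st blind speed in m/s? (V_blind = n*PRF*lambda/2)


V_blind = 1 * 4842 * 0.016 / 2 = 38.7 m/s

38.7 m/s


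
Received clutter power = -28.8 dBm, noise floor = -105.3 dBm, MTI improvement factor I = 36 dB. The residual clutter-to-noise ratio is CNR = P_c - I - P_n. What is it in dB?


CNR = -28.8 - 36 - (-105.3) = 40.5 dB

40.5 dB


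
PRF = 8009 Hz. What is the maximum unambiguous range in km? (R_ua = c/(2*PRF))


R_ua = 3e8 / (2 * 8009) = 18728.9 m = 18.7 km

18.7 km


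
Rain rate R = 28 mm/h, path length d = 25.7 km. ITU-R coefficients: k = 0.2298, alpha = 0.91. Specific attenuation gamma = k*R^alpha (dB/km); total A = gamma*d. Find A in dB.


gamma = 0.2298 * 28^0.91 = 4.767205 dB/km
A = 4.767205 * 25.7 = 122.52 dB

122.52 dB


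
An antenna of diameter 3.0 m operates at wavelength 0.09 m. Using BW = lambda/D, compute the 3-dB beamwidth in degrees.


BW_rad = 0.09 / 3.0 = 0.03
BW_deg = 1.72 degrees

1.72 degrees


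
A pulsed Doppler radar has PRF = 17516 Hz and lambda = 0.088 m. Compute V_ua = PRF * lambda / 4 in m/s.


V_ua = 17516 * 0.088 / 4 = 385.4 m/s

385.4 m/s


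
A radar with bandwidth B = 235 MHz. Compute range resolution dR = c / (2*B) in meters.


dR = 3e8 / (2 * 235000000.0) = 0.64 m

0.64 m


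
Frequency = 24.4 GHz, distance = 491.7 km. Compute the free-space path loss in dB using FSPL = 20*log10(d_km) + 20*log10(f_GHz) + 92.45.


20*log10(491.7) = 53.83
20*log10(24.4) = 27.75
FSPL = 174.0 dB

174.0 dB


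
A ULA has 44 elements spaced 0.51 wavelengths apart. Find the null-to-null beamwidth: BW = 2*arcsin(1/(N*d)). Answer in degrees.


1/(N*d) = 1/(44*0.51) = 0.044563
BW = 2*arcsin(0.044563) = 5.1 degrees

5.1 degrees


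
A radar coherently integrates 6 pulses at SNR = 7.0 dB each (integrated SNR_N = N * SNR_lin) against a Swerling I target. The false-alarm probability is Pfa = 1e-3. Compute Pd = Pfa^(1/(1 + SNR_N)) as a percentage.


SNR_lin = 10^(7.0/10) = 5.01187
SNR_N = 6 * 5.01187 = 30.07122
1/(1 + SNR_N) = 1/31.07122 = 0.0321841
Pd = (1e-3)^0.0321841 = 0.80066
Pd = 80.1%

80.1%


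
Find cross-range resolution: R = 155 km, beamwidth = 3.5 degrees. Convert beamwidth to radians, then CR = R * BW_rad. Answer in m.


BW_rad = 0.061086524
CR = 155000 * 0.061086524 = 9468.4 m

9468.4 m


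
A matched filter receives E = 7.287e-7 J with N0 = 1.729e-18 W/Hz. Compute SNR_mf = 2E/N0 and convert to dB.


SNR_lin = 2 * 7.287e-7 / 1.729e-18 = 8.429e11
SNR_dB = 10*log10(8.429e11) = 119.3 dB

119.3 dB


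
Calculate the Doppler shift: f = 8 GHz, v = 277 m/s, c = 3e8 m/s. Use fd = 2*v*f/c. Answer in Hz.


fd = 2 * 277 * 8000000000.0 / 3e8 = 14773.3 Hz

14773.3 Hz


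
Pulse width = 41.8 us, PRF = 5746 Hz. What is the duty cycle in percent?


DC = 41.8e-6 * 5746 * 100 = 24.02%

24.02%


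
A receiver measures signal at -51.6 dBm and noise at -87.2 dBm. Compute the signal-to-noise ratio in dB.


SNR = -51.6 - (-87.2) = 35.6 dB

35.6 dB


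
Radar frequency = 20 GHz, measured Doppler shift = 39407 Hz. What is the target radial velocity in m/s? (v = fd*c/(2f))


v = 39407 * 3e8 / (2 * 20000000000.0) = 295.6 m/s

295.6 m/s


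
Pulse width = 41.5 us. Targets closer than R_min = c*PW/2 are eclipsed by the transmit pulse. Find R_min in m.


R_min = 3e8 * 41.5e-6 / 2 = 6225.0 m

6225.0 m


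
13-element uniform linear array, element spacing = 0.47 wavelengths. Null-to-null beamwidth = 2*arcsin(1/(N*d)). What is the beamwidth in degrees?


1/(N*d) = 1/(13*0.47) = 0.163666
BW = 2*arcsin(0.163666) = 18.8 degrees

18.8 degrees


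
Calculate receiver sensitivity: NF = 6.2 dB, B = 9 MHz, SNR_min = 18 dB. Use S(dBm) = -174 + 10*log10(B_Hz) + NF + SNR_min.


10*log10(9000000.0) = 69.54
S = -174 + 69.54 + 6.2 + 18 = -80.3 dBm

-80.3 dBm


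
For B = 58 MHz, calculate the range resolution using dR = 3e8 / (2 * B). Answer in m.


dR = 3e8 / (2 * 58000000.0) = 2.59 m

2.59 m


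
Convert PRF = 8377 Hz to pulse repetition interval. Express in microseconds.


PRI = 1/8377 = 0.0001193745 s = 119.4 us

119.4 us


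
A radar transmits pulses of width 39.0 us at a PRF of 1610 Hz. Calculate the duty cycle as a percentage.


DC = 39.0e-6 * 1610 * 100 = 6.28%

6.28%


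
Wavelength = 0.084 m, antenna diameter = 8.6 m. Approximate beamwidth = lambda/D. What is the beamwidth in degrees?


BW_rad = 0.084 / 8.6 = 0.009767
BW_deg = 0.56 degrees

0.56 degrees


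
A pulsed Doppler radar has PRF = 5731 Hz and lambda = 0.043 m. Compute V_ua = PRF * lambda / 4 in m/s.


V_ua = 5731 * 0.043 / 4 = 61.6 m/s

61.6 m/s


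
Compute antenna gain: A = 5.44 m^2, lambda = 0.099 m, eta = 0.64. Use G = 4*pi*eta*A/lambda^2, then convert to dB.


G_linear = 4*pi*0.64*5.44/0.099^2 = 4463.94
G_dB = 10*log10(4463.94) = 36.5 dB

36.5 dB


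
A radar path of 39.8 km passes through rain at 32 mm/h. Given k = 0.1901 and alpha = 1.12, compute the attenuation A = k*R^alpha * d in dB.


gamma = 0.1901 * 32^1.12 = 9.220407 dB/km
A = 9.220407 * 39.8 = 366.97 dB

366.97 dB


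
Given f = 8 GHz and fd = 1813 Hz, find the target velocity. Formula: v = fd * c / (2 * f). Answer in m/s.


v = 1813 * 3e8 / (2 * 8000000000.0) = 34.0 m/s

34.0 m/s


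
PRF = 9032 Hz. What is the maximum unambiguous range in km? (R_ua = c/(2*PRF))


R_ua = 3e8 / (2 * 9032) = 16607.6 m = 16.6 km

16.6 km


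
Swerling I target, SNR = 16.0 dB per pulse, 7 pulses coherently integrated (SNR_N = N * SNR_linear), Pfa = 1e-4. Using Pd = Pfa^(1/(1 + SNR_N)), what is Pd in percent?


SNR_lin = 10^(16.0/10) = 39.81072
SNR_N = 7 * 39.81072 = 278.67504
1/(1 + SNR_N) = 1/279.67504 = 0.0035756
Pd = (1e-4)^0.0035756 = 0.9676
Pd = 96.8%

96.8%


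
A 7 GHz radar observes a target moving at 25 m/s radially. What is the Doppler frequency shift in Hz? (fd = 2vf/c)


fd = 2 * 25 * 7000000000.0 / 3e8 = 1166.7 Hz

1166.7 Hz


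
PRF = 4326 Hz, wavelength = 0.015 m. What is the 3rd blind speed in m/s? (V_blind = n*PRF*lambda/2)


V_blind = 3 * 4326 * 0.015 / 2 = 97.3 m/s

97.3 m/s


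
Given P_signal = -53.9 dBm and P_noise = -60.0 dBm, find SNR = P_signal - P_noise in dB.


SNR = -53.9 - (-60.0) = 6.1 dB

6.1 dB


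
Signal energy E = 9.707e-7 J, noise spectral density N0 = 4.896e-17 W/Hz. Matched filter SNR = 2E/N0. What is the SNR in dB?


SNR_lin = 2 * 9.707e-7 / 4.896e-17 = 3.965e10
SNR_dB = 10*log10(3.965e10) = 106.0 dB

106.0 dB


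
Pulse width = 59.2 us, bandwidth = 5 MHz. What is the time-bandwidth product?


TBP = 59.2 * 5 = 296.0

296.0


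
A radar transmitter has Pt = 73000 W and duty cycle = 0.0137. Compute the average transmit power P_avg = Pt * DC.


P_avg = 73000 * 0.0137 = 1000.1 W

1000.1 W


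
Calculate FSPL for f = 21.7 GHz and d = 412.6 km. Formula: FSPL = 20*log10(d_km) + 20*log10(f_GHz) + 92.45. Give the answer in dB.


20*log10(412.6) = 52.31
20*log10(21.7) = 26.73
FSPL = 171.5 dB

171.5 dB


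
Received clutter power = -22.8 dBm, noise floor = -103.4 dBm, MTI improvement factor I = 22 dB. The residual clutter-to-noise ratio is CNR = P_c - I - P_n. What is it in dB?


CNR = -22.8 - 22 - (-103.4) = 58.6 dB

58.6 dB


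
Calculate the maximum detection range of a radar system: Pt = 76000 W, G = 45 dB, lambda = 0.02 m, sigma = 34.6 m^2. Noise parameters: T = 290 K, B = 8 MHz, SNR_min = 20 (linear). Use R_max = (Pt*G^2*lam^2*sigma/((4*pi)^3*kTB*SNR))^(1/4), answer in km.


G_lin = 10^(45/10) = 31622.776602
R^4 = 76000 * 31622.776602^2 * 0.02^2 * 34.6 / ((4*pi)^3 * 1.38e-23 * 290 * 8000000.0 * 20)
R^4 = 8.27795e20 m^4
R_max = (8.27795e20)^(1/4) = 169621.4 m = 169.6 km

169.6 km


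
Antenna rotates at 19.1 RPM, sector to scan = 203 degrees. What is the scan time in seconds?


t = 203 / (19.1 * 360) * 60 = 1.77 s

1.77 s


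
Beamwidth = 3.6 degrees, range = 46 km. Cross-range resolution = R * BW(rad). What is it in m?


BW_rad = 0.062831853
CR = 46000 * 0.062831853 = 2890.3 m

2890.3 m


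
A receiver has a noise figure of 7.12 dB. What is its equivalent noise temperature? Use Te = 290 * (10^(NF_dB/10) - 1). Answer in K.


NF_lin = 10^(7.12/10) = 5.152286
Te = 290 * (5.152286 - 1) = 1204.2 K

1204.2 K


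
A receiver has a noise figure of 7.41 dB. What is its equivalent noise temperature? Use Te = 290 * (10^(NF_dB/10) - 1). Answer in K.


NF_lin = 10^(7.41/10) = 5.508077
Te = 290 * (5.508077 - 1) = 1307.3 K

1307.3 K


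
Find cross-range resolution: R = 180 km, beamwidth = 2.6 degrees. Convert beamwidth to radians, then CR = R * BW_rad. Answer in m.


BW_rad = 0.045378561
CR = 180000 * 0.045378561 = 8168.1 m

8168.1 m


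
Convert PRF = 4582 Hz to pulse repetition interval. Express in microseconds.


PRI = 1/4582 = 0.0002182453 s = 218.2 us

218.2 us


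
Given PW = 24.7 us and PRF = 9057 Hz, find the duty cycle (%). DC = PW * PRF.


DC = 24.7e-6 * 9057 * 100 = 22.37%

22.37%


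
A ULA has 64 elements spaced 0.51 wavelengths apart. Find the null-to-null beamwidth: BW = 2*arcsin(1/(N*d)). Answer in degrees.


1/(N*d) = 1/(64*0.51) = 0.030637
BW = 2*arcsin(0.030637) = 3.5 degrees

3.5 degrees


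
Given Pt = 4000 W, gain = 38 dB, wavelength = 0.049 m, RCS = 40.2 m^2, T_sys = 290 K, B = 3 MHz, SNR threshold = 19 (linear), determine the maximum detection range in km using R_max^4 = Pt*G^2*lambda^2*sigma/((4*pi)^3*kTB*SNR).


G_lin = 10^(38/10) = 6309.573445
R^4 = 4000 * 6309.573445^2 * 0.049^2 * 40.2 / ((4*pi)^3 * 1.38e-23 * 290 * 3000000.0 * 19)
R^4 = 3.39544e19 m^4
R_max = (3.39544e19)^(1/4) = 76335.1 m = 76.3 km

76.3 km


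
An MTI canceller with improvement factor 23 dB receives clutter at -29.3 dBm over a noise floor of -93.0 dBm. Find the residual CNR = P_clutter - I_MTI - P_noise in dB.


CNR = -29.3 - 23 - (-93.0) = 40.7 dB

40.7 dB


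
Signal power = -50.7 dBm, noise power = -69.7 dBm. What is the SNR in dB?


SNR = -50.7 - (-69.7) = 19.0 dB

19.0 dB


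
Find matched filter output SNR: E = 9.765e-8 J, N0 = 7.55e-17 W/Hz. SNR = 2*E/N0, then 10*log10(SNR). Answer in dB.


SNR_lin = 2 * 9.765e-8 / 7.55e-17 = 2.587e9
SNR_dB = 10*log10(2.587e9) = 94.1 dB

94.1 dB


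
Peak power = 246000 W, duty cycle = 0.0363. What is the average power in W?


P_avg = 246000 * 0.0363 = 8929.8 W

8929.8 W


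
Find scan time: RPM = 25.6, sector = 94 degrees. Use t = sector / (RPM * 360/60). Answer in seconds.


t = 94 / (25.6 * 360) * 60 = 0.61 s

0.61 s


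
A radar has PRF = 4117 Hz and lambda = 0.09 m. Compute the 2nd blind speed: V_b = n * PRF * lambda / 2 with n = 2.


V_blind = 2 * 4117 * 0.09 / 2 = 370.5 m/s

370.5 m/s


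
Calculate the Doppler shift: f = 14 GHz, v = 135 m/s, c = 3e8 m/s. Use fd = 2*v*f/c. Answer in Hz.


fd = 2 * 135 * 14000000000.0 / 3e8 = 12600.0 Hz

12600.0 Hz


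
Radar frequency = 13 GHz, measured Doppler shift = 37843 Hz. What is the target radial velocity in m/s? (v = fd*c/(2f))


v = 37843 * 3e8 / (2 * 13000000000.0) = 436.7 m/s

436.7 m/s


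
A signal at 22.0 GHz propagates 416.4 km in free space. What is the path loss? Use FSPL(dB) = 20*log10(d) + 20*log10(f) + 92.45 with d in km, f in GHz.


20*log10(416.4) = 52.39
20*log10(22.0) = 26.85
FSPL = 171.7 dB

171.7 dB


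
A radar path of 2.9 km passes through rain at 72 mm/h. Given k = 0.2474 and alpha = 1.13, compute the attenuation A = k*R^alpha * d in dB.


gamma = 0.2474 * 72^1.13 = 31.058853 dB/km
A = 31.058853 * 2.9 = 90.07 dB

90.07 dB


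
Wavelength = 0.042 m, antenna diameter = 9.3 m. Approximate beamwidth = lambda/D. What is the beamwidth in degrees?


BW_rad = 0.042 / 9.3 = 0.004516
BW_deg = 0.26 degrees

0.26 degrees


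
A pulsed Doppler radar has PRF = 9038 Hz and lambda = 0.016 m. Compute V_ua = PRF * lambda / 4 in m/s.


V_ua = 9038 * 0.016 / 4 = 36.2 m/s

36.2 m/s


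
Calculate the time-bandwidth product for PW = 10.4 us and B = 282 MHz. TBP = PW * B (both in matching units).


TBP = 10.4 * 282 = 2932.8

2932.8


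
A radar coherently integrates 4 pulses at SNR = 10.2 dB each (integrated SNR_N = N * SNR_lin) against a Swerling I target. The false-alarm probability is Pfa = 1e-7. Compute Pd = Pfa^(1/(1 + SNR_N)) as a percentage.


SNR_lin = 10^(10.2/10) = 10.47129
SNR_N = 4 * 10.47129 = 41.88516
1/(1 + SNR_N) = 1/42.88516 = 0.0233181
Pd = (1e-7)^0.0233181 = 0.68671
Pd = 68.7%

68.7%


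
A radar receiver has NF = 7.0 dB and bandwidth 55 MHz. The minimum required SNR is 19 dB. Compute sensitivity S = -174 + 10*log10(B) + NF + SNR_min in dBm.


10*log10(55000000.0) = 77.4
S = -174 + 77.4 + 7.0 + 19 = -70.6 dBm

-70.6 dBm


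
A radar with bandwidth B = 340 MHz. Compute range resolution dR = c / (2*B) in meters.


dR = 3e8 / (2 * 340000000.0) = 0.44 m

0.44 m


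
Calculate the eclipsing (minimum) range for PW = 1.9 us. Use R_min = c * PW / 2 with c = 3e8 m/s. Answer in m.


R_min = 3e8 * 1.9e-6 / 2 = 285.0 m

285.0 m


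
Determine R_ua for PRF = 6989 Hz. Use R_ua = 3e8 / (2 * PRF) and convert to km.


R_ua = 3e8 / (2 * 6989) = 21462.3 m = 21.5 km

21.5 km


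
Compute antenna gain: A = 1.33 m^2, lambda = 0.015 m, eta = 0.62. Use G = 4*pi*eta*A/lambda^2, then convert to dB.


G_linear = 4*pi*0.62*1.33/0.015^2 = 46054.35
G_dB = 10*log10(46054.35) = 46.6 dB

46.6 dB


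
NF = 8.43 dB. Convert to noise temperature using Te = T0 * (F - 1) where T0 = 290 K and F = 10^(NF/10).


NF_lin = 10^(8.43/10) = 6.966265
Te = 290 * (6.966265 - 1) = 1730.2 K

1730.2 K


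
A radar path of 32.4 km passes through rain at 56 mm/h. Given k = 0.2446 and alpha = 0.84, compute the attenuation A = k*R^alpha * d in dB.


gamma = 0.2446 * 56^0.84 = 7.193403 dB/km
A = 7.193403 * 32.4 = 233.07 dB

233.07 dB


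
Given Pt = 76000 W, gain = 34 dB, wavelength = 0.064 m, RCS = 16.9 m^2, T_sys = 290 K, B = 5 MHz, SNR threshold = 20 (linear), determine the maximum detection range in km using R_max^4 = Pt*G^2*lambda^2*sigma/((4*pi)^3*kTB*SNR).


G_lin = 10^(34/10) = 2511.886432
R^4 = 76000 * 2511.886432^2 * 0.064^2 * 16.9 / ((4*pi)^3 * 1.38e-23 * 290 * 5000000.0 * 20)
R^4 = 4.17978e19 m^4
R_max = (4.17978e19)^(1/4) = 80406.0 m = 80.4 km

80.4 km


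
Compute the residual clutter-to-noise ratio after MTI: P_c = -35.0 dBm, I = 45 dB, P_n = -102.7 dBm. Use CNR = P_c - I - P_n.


CNR = -35.0 - 45 - (-102.7) = 22.7 dB

22.7 dB


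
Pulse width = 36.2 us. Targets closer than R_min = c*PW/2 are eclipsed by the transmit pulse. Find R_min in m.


R_min = 3e8 * 36.2e-6 / 2 = 5430.0 m

5430.0 m


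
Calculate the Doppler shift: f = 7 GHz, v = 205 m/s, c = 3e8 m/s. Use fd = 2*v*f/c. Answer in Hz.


fd = 2 * 205 * 7000000000.0 / 3e8 = 9566.7 Hz

9566.7 Hz


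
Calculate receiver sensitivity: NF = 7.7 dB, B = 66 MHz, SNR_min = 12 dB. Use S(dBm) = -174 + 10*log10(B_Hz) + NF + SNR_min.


10*log10(66000000.0) = 78.2
S = -174 + 78.2 + 7.7 + 12 = -76.1 dBm

-76.1 dBm


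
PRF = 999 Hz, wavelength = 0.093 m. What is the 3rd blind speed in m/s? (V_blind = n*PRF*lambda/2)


V_blind = 3 * 999 * 0.093 / 2 = 139.4 m/s

139.4 m/s


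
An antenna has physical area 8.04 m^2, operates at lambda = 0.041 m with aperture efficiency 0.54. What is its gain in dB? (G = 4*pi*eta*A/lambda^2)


G_linear = 4*pi*0.54*8.04/0.041^2 = 32455.77
G_dB = 10*log10(32455.77) = 45.1 dB

45.1 dB


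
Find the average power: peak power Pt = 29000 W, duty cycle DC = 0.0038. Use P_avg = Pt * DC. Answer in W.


P_avg = 29000 * 0.0038 = 110.2 W

110.2 W


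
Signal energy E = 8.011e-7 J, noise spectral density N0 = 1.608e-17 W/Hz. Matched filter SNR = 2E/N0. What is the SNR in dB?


SNR_lin = 2 * 8.011e-7 / 1.608e-17 = 9.964e10
SNR_dB = 10*log10(9.964e10) = 110.0 dB

110.0 dB


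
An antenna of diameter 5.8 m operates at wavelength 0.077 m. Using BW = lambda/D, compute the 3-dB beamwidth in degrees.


BW_rad = 0.077 / 5.8 = 0.013276
BW_deg = 0.76 degrees

0.76 degrees


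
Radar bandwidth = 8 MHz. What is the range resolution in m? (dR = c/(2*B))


dR = 3e8 / (2 * 8000000.0) = 18.75 m

18.75 m


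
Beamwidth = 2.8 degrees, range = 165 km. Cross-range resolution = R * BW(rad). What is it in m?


BW_rad = 0.048869219
CR = 165000 * 0.048869219 = 8063.4 m

8063.4 m


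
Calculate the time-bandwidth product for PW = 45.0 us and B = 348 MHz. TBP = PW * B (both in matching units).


TBP = 45.0 * 348 = 15660.0

15660.0


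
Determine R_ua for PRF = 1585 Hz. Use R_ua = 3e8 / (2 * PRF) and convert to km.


R_ua = 3e8 / (2 * 1585) = 94637.2 m = 94.6 km

94.6 km


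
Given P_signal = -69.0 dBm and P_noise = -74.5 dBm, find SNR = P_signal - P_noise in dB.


SNR = -69.0 - (-74.5) = 5.5 dB

5.5 dB


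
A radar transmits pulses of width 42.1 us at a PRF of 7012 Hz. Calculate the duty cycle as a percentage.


DC = 42.1e-6 * 7012 * 100 = 29.52%

29.52%


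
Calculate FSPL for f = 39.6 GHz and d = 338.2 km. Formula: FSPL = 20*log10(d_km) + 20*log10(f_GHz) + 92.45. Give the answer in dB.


20*log10(338.2) = 50.58
20*log10(39.6) = 31.95
FSPL = 175.0 dB

175.0 dB


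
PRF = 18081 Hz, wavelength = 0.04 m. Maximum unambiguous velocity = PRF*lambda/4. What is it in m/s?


V_ua = 18081 * 0.04 / 4 = 180.8 m/s

180.8 m/s


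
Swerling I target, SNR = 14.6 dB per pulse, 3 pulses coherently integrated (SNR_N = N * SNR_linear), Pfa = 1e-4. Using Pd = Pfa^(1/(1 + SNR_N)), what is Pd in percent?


SNR_lin = 10^(14.6/10) = 28.84032
SNR_N = 3 * 28.84032 = 86.52096
1/(1 + SNR_N) = 1/87.52096 = 0.0114258
Pd = (1e-4)^0.0114258 = 0.90011
Pd = 90.0%

90.0%


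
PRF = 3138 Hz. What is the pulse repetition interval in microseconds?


PRI = 1/3138 = 0.0003186743 s = 318.7 us

318.7 us


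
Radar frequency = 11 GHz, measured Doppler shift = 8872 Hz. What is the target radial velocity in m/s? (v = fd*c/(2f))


v = 8872 * 3e8 / (2 * 11000000000.0) = 121.0 m/s

121.0 m/s


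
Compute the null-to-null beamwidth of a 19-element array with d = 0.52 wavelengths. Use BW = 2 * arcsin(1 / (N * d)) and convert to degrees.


1/(N*d) = 1/(19*0.52) = 0.101215
BW = 2*arcsin(0.101215) = 11.6 degrees

11.6 degrees


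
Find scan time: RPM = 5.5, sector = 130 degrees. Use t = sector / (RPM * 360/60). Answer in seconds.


t = 130 / (5.5 * 360) * 60 = 3.94 s

3.94 s


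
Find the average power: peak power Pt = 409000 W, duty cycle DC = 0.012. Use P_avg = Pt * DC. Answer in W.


P_avg = 409000 * 0.012 = 4908.0 W

4908.0 W


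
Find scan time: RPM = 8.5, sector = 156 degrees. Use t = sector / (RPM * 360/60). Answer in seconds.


t = 156 / (8.5 * 360) * 60 = 3.06 s

3.06 s


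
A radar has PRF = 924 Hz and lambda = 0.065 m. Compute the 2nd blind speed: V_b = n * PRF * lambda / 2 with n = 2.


V_blind = 2 * 924 * 0.065 / 2 = 60.1 m/s

60.1 m/s


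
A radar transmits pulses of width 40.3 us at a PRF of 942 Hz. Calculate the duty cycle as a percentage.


DC = 40.3e-6 * 942 * 100 = 3.8%

3.8%


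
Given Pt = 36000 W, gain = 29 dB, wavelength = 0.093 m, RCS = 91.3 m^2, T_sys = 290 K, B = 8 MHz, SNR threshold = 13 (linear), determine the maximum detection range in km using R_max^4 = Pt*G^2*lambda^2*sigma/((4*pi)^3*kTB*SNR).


G_lin = 10^(29/10) = 794.328235
R^4 = 36000 * 794.328235^2 * 0.093^2 * 91.3 / ((4*pi)^3 * 1.38e-23 * 290 * 8000000.0 * 13)
R^4 = 2.1717e19 m^4
R_max = (2.1717e19)^(1/4) = 68265.3 m = 68.3 km

68.3 km


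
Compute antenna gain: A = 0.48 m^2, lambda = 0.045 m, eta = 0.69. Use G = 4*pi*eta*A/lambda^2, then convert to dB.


G_linear = 4*pi*0.69*0.48/0.045^2 = 2055.3
G_dB = 10*log10(2055.3) = 33.1 dB

33.1 dB


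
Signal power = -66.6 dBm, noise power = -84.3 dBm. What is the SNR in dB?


SNR = -66.6 - (-84.3) = 17.7 dB

17.7 dB


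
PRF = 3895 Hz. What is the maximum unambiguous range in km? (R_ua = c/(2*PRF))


R_ua = 3e8 / (2 * 3895) = 38510.9 m = 38.5 km

38.5 km


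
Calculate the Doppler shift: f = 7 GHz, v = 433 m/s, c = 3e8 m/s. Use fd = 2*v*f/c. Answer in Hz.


fd = 2 * 433 * 7000000000.0 / 3e8 = 20206.7 Hz

20206.7 Hz


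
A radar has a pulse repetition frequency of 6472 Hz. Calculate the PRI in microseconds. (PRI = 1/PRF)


PRI = 1/6472 = 0.0001545117 s = 154.5 us

154.5 us


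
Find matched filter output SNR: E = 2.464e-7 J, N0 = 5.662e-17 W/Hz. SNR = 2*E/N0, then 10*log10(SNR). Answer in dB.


SNR_lin = 2 * 2.464e-7 / 5.662e-17 = 8.704e9
SNR_dB = 10*log10(8.704e9) = 99.4 dB

99.4 dB


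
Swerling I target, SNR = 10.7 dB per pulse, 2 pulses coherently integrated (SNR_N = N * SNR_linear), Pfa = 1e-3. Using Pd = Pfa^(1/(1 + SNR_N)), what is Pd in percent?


SNR_lin = 10^(10.7/10) = 11.74898
SNR_N = 2 * 11.74898 = 23.49796
1/(1 + SNR_N) = 1/24.49796 = 0.0408197
Pd = (1e-3)^0.0408197 = 0.75429
Pd = 75.4%

75.4%


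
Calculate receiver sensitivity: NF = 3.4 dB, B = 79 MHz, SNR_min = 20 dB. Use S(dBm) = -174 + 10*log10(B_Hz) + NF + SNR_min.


10*log10(79000000.0) = 78.98
S = -174 + 78.98 + 3.4 + 20 = -71.6 dBm

-71.6 dBm


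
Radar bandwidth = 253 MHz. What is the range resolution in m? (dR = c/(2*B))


dR = 3e8 / (2 * 253000000.0) = 0.59 m

0.59 m


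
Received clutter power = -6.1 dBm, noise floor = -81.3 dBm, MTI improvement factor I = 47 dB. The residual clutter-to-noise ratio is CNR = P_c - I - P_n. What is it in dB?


CNR = -6.1 - 47 - (-81.3) = 28.2 dB

28.2 dB


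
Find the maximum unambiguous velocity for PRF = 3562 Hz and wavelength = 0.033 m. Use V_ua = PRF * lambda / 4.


V_ua = 3562 * 0.033 / 4 = 29.4 m/s

29.4 m/s


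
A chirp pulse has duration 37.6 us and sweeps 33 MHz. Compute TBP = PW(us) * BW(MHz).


TBP = 37.6 * 33 = 1240.8

1240.8


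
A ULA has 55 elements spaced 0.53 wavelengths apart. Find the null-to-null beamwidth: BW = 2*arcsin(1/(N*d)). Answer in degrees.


1/(N*d) = 1/(55*0.53) = 0.034305
BW = 2*arcsin(0.034305) = 3.9 degrees

3.9 degrees


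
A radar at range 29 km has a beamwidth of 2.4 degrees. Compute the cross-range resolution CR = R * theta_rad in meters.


BW_rad = 0.041887902
CR = 29000 * 0.041887902 = 1214.7 m

1214.7 m


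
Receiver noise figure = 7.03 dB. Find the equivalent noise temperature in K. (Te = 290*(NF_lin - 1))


NF_lin = 10^(7.03/10) = 5.046613
Te = 290 * (5.046613 - 1) = 1173.5 K

1173.5 K


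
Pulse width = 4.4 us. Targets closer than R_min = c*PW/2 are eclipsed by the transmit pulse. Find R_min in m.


R_min = 3e8 * 4.4e-6 / 2 = 660.0 m

660.0 m


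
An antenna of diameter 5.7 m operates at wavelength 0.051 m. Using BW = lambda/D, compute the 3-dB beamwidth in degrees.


BW_rad = 0.051 / 5.7 = 0.008947
BW_deg = 0.51 degrees

0.51 degrees


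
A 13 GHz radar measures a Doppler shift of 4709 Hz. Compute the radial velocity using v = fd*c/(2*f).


v = 4709 * 3e8 / (2 * 13000000000.0) = 54.3 m/s

54.3 m/s


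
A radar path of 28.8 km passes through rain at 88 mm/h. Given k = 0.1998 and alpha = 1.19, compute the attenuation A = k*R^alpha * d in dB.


gamma = 0.1998 * 88^1.19 = 41.165165 dB/km
A = 41.165165 * 28.8 = 1185.56 dB

1185.56 dB


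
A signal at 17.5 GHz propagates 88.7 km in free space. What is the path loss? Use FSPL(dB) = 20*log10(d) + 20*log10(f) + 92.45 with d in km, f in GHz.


20*log10(88.7) = 38.96
20*log10(17.5) = 24.86
FSPL = 156.3 dB

156.3 dB


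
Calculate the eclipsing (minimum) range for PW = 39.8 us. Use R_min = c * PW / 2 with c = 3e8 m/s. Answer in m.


R_min = 3e8 * 39.8e-6 / 2 = 5970.0 m

5970.0 m


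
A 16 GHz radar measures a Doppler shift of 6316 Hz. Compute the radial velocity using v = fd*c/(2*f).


v = 6316 * 3e8 / (2 * 16000000000.0) = 59.2 m/s

59.2 m/s


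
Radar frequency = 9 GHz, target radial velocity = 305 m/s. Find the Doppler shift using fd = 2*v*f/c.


fd = 2 * 305 * 9000000000.0 / 3e8 = 18300.0 Hz

18300.0 Hz


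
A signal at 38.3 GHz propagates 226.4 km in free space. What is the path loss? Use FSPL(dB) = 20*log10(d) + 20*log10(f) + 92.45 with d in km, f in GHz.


20*log10(226.4) = 47.1
20*log10(38.3) = 31.66
FSPL = 171.2 dB

171.2 dB


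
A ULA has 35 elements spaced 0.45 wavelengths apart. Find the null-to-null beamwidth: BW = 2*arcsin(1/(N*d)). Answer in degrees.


1/(N*d) = 1/(35*0.45) = 0.063492
BW = 2*arcsin(0.063492) = 7.3 degrees

7.3 degrees


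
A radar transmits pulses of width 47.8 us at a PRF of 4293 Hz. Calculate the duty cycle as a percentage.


DC = 47.8e-6 * 4293 * 100 = 20.52%

20.52%


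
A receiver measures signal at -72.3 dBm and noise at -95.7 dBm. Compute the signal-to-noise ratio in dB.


SNR = -72.3 - (-95.7) = 23.4 dB

23.4 dB


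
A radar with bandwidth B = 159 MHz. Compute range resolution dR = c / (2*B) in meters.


dR = 3e8 / (2 * 159000000.0) = 0.94 m

0.94 m


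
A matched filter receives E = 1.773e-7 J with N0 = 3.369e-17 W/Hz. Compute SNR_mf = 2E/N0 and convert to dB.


SNR_lin = 2 * 1.773e-7 / 3.369e-17 = 1.053e10
SNR_dB = 10*log10(1.053e10) = 100.2 dB

100.2 dB


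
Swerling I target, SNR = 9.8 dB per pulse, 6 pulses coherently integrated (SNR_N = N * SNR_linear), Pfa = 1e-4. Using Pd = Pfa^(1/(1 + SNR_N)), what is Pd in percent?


SNR_lin = 10^(9.8/10) = 9.54993
SNR_N = 6 * 9.54993 = 57.29958
1/(1 + SNR_N) = 1/58.29958 = 0.0171528
Pd = (1e-4)^0.0171528 = 0.85386
Pd = 85.4%

85.4%


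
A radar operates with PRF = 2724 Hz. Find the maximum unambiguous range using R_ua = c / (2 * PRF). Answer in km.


R_ua = 3e8 / (2 * 2724) = 55066.1 m = 55.1 km

55.1 km


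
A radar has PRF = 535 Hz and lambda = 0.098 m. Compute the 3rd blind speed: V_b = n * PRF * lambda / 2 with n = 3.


V_blind = 3 * 535 * 0.098 / 2 = 78.6 m/s

78.6 m/s


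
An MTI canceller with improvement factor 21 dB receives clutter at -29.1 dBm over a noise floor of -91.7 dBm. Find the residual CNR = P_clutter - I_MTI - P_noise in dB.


CNR = -29.1 - 21 - (-91.7) = 41.6 dB

41.6 dB


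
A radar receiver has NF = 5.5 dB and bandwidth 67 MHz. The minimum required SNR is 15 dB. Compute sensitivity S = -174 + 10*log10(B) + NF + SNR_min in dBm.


10*log10(67000000.0) = 78.26
S = -174 + 78.26 + 5.5 + 15 = -75.2 dBm

-75.2 dBm


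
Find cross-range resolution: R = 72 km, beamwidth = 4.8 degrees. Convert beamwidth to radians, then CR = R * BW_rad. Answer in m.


BW_rad = 0.083775804
CR = 72000 * 0.083775804 = 6031.9 m

6031.9 m


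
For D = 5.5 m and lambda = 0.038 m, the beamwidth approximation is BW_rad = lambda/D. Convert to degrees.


BW_rad = 0.038 / 5.5 = 0.006909
BW_deg = 0.4 degrees

0.4 degrees


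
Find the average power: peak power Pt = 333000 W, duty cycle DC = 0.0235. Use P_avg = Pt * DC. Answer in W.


P_avg = 333000 * 0.0235 = 7825.5 W

7825.5 W


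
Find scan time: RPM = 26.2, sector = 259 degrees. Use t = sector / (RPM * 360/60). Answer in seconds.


t = 259 / (26.2 * 360) * 60 = 1.65 s

1.65 s


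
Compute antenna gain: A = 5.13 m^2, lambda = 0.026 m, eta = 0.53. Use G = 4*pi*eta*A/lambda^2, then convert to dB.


G_linear = 4*pi*0.53*5.13/0.026^2 = 50542.46
G_dB = 10*log10(50542.46) = 47.0 dB

47.0 dB


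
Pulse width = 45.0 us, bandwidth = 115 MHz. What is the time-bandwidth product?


TBP = 45.0 * 115 = 5175.0

5175.0


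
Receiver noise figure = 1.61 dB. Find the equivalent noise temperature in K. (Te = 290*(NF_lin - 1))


NF_lin = 10^(1.61/10) = 1.448772
Te = 290 * (1.448772 - 1) = 130.1 K

130.1 K


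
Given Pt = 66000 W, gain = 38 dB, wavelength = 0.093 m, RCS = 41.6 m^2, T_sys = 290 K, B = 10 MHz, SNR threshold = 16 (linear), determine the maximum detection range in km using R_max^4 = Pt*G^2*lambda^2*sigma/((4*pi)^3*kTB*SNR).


G_lin = 10^(38/10) = 6309.573445
R^4 = 66000 * 6309.573445^2 * 0.093^2 * 41.6 / ((4*pi)^3 * 1.38e-23 * 290 * 10000000.0 * 16)
R^4 = 7.44006e20 m^4
R_max = (7.44006e20)^(1/4) = 165155.9 m = 165.2 km

165.2 km


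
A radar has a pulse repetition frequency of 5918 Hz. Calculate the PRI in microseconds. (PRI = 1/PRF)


PRI = 1/5918 = 0.000168976 s = 169.0 us

169.0 us


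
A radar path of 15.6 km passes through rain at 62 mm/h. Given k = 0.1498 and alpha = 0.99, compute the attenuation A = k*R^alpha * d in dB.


gamma = 0.1498 * 62^0.99 = 8.91209 dB/km
A = 8.91209 * 15.6 = 139.03 dB

139.03 dB


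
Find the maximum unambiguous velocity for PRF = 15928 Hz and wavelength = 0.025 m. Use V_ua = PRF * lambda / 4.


V_ua = 15928 * 0.025 / 4 = 99.6 m/s

99.6 m/s


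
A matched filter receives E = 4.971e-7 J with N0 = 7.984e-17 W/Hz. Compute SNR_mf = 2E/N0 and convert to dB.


SNR_lin = 2 * 4.971e-7 / 7.984e-17 = 1.245e10
SNR_dB = 10*log10(1.245e10) = 101.0 dB

101.0 dB


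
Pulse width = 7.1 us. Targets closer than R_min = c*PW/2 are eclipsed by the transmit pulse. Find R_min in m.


R_min = 3e8 * 7.1e-6 / 2 = 1065.0 m

1065.0 m


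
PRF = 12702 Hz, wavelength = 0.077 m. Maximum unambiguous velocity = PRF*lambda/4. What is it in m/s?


V_ua = 12702 * 0.077 / 4 = 244.5 m/s

244.5 m/s


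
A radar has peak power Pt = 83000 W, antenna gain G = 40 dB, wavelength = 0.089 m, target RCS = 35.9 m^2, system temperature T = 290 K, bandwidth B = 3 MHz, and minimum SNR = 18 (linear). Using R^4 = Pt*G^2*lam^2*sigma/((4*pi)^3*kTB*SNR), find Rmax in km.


G_lin = 10^(40/10) = 10000.0
R^4 = 83000 * 10000.0^2 * 0.089^2 * 35.9 / ((4*pi)^3 * 1.38e-23 * 290 * 3000000.0 * 18)
R^4 = 5.50367e21 m^4
R_max = (5.50367e21)^(1/4) = 272372.4 m = 272.4 km

272.4 km


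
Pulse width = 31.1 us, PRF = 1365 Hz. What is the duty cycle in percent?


DC = 31.1e-6 * 1365 * 100 = 4.25%

4.25%


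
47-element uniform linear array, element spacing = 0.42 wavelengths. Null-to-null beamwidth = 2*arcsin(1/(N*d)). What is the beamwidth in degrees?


1/(N*d) = 1/(47*0.42) = 0.050659
BW = 2*arcsin(0.050659) = 5.8 degrees

5.8 degrees


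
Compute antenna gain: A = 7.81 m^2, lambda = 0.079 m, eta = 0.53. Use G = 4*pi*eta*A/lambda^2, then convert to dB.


G_linear = 4*pi*0.53*7.81/0.079^2 = 8334.56
G_dB = 10*log10(8334.56) = 39.2 dB

39.2 dB


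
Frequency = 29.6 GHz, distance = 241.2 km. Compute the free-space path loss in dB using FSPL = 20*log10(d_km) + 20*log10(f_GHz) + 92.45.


20*log10(241.2) = 47.65
20*log10(29.6) = 29.43
FSPL = 169.5 dB

169.5 dB


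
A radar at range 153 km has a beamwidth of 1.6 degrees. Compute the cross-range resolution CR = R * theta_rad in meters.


BW_rad = 0.027925268
CR = 153000 * 0.027925268 = 4272.6 m

4272.6 m


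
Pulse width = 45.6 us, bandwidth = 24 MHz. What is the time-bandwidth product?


TBP = 45.6 * 24 = 1094.4

1094.4


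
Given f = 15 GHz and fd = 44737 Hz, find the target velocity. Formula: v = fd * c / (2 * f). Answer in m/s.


v = 44737 * 3e8 / (2 * 15000000000.0) = 447.4 m/s

447.4 m/s


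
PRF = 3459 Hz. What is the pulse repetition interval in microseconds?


PRI = 1/3459 = 0.0002891009 s = 289.1 us

289.1 us


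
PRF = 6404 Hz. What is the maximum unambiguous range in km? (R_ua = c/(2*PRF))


R_ua = 3e8 / (2 * 6404) = 23422.9 m = 23.4 km

23.4 km


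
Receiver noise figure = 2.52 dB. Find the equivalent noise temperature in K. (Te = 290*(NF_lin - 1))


NF_lin = 10^(2.52/10) = 1.786488
Te = 290 * (1.786488 - 1) = 228.1 K

228.1 K


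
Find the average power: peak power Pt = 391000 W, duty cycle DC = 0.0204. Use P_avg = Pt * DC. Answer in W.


P_avg = 391000 * 0.0204 = 7976.4 W

7976.4 W


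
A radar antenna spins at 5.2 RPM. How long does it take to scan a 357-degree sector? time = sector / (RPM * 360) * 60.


t = 357 / (5.2 * 360) * 60 = 11.44 s

11.44 s


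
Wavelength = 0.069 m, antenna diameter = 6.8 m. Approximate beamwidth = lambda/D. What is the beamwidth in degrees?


BW_rad = 0.069 / 6.8 = 0.010147
BW_deg = 0.58 degrees

0.58 degrees


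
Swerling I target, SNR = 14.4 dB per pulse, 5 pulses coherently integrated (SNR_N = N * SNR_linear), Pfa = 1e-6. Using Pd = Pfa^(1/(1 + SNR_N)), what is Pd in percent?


SNR_lin = 10^(14.4/10) = 27.54229
SNR_N = 5 * 27.54229 = 137.71145
1/(1 + SNR_N) = 1/138.71145 = 0.0072092
Pd = (1e-6)^0.0072092 = 0.9052
Pd = 90.5%

90.5%


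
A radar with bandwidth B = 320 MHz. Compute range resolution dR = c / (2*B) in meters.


dR = 3e8 / (2 * 320000000.0) = 0.47 m

0.47 m


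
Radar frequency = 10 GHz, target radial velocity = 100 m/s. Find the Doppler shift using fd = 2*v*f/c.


fd = 2 * 100 * 10000000000.0 / 3e8 = 6666.7 Hz

6666.7 Hz


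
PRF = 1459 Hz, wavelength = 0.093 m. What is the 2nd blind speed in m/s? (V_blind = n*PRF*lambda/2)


V_blind = 2 * 1459 * 0.093 / 2 = 135.7 m/s

135.7 m/s


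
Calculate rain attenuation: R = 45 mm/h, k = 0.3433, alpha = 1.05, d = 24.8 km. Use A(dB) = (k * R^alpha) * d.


gamma = 0.3433 * 45^1.05 = 18.687317 dB/km
A = 18.687317 * 24.8 = 463.45 dB

463.45 dB


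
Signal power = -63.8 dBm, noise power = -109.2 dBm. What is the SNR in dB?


SNR = -63.8 - (-109.2) = 45.4 dB

45.4 dB


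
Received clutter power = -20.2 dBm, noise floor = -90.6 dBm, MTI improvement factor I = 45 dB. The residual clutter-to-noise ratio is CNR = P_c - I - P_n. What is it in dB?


CNR = -20.2 - 45 - (-90.6) = 25.4 dB

25.4 dB


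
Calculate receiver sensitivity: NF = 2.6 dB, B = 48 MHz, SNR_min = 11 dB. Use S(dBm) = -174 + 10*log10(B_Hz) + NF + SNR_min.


10*log10(48000000.0) = 76.81
S = -174 + 76.81 + 2.6 + 11 = -83.6 dBm

-83.6 dBm


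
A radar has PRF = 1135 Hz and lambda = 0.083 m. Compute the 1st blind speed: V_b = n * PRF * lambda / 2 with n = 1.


V_blind = 1 * 1135 * 0.083 / 2 = 47.1 m/s

47.1 m/s


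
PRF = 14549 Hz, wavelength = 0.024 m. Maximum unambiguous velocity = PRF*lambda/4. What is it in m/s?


V_ua = 14549 * 0.024 / 4 = 87.3 m/s

87.3 m/s


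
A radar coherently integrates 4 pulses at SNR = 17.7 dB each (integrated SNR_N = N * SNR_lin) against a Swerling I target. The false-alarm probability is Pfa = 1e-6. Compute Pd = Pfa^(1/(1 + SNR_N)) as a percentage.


SNR_lin = 10^(17.7/10) = 58.88437
SNR_N = 4 * 58.88437 = 235.53748
1/(1 + SNR_N) = 1/236.53748 = 0.0042277
Pd = (1e-6)^0.0042277 = 0.94327
Pd = 94.3%

94.3%


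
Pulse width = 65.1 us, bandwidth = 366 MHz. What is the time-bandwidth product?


TBP = 65.1 * 366 = 23826.6

23826.6


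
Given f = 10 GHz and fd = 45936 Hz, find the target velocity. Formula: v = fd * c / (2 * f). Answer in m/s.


v = 45936 * 3e8 / (2 * 10000000000.0) = 689.0 m/s

689.0 m/s


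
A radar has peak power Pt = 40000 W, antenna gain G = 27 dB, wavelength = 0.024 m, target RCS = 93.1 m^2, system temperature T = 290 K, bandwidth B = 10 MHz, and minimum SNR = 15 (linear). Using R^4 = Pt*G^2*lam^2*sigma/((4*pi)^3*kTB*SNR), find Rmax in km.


G_lin = 10^(27/10) = 501.187234
R^4 = 40000 * 501.187234^2 * 0.024^2 * 93.1 / ((4*pi)^3 * 1.38e-23 * 290 * 10000000.0 * 15)
R^4 = 4.52308e17 m^4
R_max = (4.52308e17)^(1/4) = 25933.3 m = 25.9 km

25.9 km


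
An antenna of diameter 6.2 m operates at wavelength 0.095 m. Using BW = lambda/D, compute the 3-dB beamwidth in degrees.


BW_rad = 0.095 / 6.2 = 0.015323
BW_deg = 0.88 degrees

0.88 degrees


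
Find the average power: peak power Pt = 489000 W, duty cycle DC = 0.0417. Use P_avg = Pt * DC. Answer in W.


P_avg = 489000 * 0.0417 = 20391.3 W

20391.3 W


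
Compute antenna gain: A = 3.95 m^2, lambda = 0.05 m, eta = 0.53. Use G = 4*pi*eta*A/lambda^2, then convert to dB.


G_linear = 4*pi*0.53*3.95/0.05^2 = 10523.08
G_dB = 10*log10(10523.08) = 40.2 dB

40.2 dB


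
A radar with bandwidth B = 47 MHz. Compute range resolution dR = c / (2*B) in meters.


dR = 3e8 / (2 * 47000000.0) = 3.19 m

3.19 m


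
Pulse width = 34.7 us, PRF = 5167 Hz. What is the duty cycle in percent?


DC = 34.7e-6 * 5167 * 100 = 17.93%

17.93%


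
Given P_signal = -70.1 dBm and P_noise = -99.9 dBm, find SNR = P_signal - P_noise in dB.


SNR = -70.1 - (-99.9) = 29.8 dB

29.8 dB


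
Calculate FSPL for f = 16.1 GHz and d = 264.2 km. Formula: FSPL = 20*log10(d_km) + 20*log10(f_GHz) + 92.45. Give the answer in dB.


20*log10(264.2) = 48.44
20*log10(16.1) = 24.14
FSPL = 165.0 dB

165.0 dB


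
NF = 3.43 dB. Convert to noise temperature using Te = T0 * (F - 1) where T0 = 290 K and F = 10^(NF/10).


NF_lin = 10^(3.43/10) = 2.202926
Te = 290 * (2.202926 - 1) = 348.8 K

348.8 K


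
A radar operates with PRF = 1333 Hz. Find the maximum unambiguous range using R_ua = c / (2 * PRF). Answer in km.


R_ua = 3e8 / (2 * 1333) = 112528.1 m = 112.5 km

112.5 km


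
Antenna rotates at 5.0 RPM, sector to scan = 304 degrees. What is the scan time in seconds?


t = 304 / (5.0 * 360) * 60 = 10.13 s

10.13 s


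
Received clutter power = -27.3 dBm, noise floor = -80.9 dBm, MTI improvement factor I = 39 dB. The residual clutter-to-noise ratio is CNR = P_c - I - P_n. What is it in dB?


CNR = -27.3 - 39 - (-80.9) = 14.6 dB

14.6 dB


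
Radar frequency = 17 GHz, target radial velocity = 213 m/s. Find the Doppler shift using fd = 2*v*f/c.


fd = 2 * 213 * 17000000000.0 / 3e8 = 24140.0 Hz

24140.0 Hz


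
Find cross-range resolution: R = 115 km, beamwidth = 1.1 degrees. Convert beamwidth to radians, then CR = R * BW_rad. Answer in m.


BW_rad = 0.019198622
CR = 115000 * 0.019198622 = 2207.8 m

2207.8 m


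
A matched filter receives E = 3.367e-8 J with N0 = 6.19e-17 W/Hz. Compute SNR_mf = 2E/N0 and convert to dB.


SNR_lin = 2 * 3.367e-8 / 6.19e-17 = 1.088e9
SNR_dB = 10*log10(1.088e9) = 90.4 dB

90.4 dB


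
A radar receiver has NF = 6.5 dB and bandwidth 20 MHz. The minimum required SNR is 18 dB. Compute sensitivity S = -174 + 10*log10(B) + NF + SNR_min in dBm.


10*log10(20000000.0) = 73.01
S = -174 + 73.01 + 6.5 + 18 = -76.5 dBm

-76.5 dBm
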